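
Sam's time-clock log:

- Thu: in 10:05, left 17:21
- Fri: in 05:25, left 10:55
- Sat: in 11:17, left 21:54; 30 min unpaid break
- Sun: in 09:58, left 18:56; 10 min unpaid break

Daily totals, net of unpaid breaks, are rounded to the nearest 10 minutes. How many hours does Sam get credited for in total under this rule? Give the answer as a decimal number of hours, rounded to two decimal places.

Thu: 10:05–17:21 = 7 h 16 min → rounds to 7 h 20 min
Fri: 05:25–10:55 = 5 h 30 min → rounds to 5 h 30 min
Sat: 11:17–21:54 = 10 h 37 min − 30 min = 10 h 7 min → rounds to 10 h 10 min
Sun: 09:58–18:56 = 8 h 58 min − 10 min = 8 h 48 min → rounds to 8 h 50 min
Total credited: 31 h 50 min.

31.83 hours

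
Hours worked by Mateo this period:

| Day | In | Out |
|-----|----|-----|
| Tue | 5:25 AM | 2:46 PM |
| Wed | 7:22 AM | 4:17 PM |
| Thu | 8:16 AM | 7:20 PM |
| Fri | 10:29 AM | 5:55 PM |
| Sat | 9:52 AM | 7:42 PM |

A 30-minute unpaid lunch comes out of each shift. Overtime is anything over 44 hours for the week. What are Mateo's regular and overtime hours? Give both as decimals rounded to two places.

Tue: 5:25 AM–2:46 PM = 9 h 21 min; less 30 min break → 8 h 51 min
Wed: 7:22 AM–4:17 PM = 8 h 55 min; less 30 min break → 8 h 25 min
Thu: 8:16 AM–7:20 PM = 11 h 4 min; less 30 min break → 10 h 34 min
Fri: 10:29 AM–5:55 PM = 7 h 26 min; less 30 min break → 6 h 56 min
Sat: 9:52 AM–7:42 PM = 9 h 50 min; less 30 min break → 9 h 20 min
Total worked: 44 h 6 min = 44.10 h.
Threshold 44 h → overtime 0 h 6 min, regular 44 h 0 min.

Regular 44.00 hours, overtime 0.10 hours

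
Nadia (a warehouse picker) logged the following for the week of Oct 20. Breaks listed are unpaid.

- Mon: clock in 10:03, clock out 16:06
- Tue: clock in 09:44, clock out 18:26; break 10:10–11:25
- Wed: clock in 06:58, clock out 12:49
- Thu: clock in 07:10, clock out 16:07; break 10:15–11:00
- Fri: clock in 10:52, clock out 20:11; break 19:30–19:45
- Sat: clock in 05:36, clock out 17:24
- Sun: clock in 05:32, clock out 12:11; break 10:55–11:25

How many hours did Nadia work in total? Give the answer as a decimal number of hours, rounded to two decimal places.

54.57 hours

Mon: 10:03–16:06 = 6 h 3 min
Tue: 09:44–18:26 = 8 h 42 min; less 75 min break → 7 h 27 min
Wed: 06:58–12:49 = 5 h 51 min
Thu: 07:10–16:07 = 8 h 57 min; less 45 min break → 8 h 12 min
Fri: 10:52–20:11 = 9 h 19 min; less 15 min break → 9 h 4 min
Sat: 05:36–17:24 = 11 h 48 min
Sun: 05:32–12:11 = 6 h 39 min; less 30 min break → 6 h 9 min
Total: 6 h 3 min + 7 h 27 min + 5 h 51 min + 8 h 12 min + 9 h 4 min + 11 h 48 min + 6 h 9 min = 54 h 34 min.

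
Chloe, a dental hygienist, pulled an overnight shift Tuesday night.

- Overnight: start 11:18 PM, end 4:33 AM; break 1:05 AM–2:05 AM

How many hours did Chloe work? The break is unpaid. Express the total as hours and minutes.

4 h 15 min

Overnight: 11:18 PM → midnight = 0 h 42 min; midnight → 4:33 AM = 4 h 33 min; span 5 h 15 min; less 60 min break → 4 h 15 min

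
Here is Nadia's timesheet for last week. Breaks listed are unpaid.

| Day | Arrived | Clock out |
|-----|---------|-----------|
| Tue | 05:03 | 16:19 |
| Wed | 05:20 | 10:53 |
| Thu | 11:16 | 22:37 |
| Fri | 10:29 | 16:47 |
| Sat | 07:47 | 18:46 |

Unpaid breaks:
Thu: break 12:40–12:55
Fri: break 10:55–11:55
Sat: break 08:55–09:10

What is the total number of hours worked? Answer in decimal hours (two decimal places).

Tue: 05:03–16:19 = 11 h 16 min
Wed: 05:20–10:53 = 5 h 33 min
Thu: 11:16–22:37 = 11 h 21 min; less 15 min break → 11 h 6 min
Fri: 10:29–16:47 = 6 h 18 min; less 60 min break → 5 h 18 min
Sat: 07:47–18:46 = 10 h 59 min; less 15 min break → 10 h 44 min
Total: 11 h 16 min + 5 h 33 min + 11 h 6 min + 5 h 18 min + 10 h 44 min = 43 h 57 min.

43.95 hours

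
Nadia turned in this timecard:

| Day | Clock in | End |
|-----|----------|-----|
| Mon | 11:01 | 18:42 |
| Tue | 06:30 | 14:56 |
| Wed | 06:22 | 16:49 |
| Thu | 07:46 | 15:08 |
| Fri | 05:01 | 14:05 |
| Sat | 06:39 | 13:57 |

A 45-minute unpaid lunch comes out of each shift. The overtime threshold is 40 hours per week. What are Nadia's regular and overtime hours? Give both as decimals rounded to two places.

Regular 40.00 hours, overtime 5.80 hours

Mon: 11:01–18:42 = 7 h 41 min; less 45 min break → 6 h 56 min
Tue: 06:30–14:56 = 8 h 26 min; less 45 min break → 7 h 41 min
Wed: 06:22–16:49 = 10 h 27 min; less 45 min break → 9 h 42 min
Thu: 07:46–15:08 = 7 h 22 min; less 45 min break → 6 h 37 min
Fri: 05:01–14:05 = 9 h 4 min; less 45 min break → 8 h 19 min
Sat: 06:39–13:57 = 7 h 18 min; less 45 min break → 6 h 33 min
Total worked: 45 h 48 min = 45.80 h.
Threshold 40 h → overtime 5 h 48 min, regular 40 h 0 min.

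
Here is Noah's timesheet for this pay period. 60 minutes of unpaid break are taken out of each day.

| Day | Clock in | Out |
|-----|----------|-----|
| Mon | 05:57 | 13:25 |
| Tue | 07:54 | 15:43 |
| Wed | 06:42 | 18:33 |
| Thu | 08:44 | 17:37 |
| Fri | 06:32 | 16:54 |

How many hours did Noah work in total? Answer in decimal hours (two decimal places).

Mon: 05:57–13:25 = 7 h 28 min; less 60 min break → 6 h 28 min
Tue: 07:54–15:43 = 7 h 49 min; less 60 min break → 6 h 49 min
Wed: 06:42–18:33 = 11 h 51 min; less 60 min break → 10 h 51 min
Thu: 08:44–17:37 = 8 h 53 min; less 60 min break → 7 h 53 min
Fri: 06:32–16:54 = 10 h 22 min; less 60 min break → 9 h 22 min
Total: 6 h 28 min + 6 h 49 min + 10 h 51 min + 7 h 53 min + 9 h 22 min = 41 h 23 min.

41.38 hours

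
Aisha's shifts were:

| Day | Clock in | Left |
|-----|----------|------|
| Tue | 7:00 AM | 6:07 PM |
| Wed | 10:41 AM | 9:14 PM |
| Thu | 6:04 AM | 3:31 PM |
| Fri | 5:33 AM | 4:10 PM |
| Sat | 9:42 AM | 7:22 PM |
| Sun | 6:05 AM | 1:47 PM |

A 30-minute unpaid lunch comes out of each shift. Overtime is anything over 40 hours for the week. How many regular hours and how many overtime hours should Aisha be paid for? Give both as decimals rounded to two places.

Tue: 7:00 AM–6:07 PM = 11 h 7 min; less 30 min break → 10 h 37 min
Wed: 10:41 AM–9:14 PM = 10 h 33 min; less 30 min break → 10 h 3 min
Thu: 6:04 AM–3:31 PM = 9 h 27 min; less 30 min break → 8 h 57 min
Fri: 5:33 AM–4:10 PM = 10 h 37 min; less 30 min break → 10 h 7 min
Sat: 9:42 AM–7:22 PM = 9 h 40 min; less 30 min break → 9 h 10 min
Sun: 6:05 AM–1:47 PM = 7 h 42 min; less 30 min break → 7 h 12 min
Total worked: 56 h 6 min = 56.10 h.
Threshold 40 h → overtime 16 h 6 min, regular 40 h 0 min.

Regular 40.00 hours, overtime 16.10 hours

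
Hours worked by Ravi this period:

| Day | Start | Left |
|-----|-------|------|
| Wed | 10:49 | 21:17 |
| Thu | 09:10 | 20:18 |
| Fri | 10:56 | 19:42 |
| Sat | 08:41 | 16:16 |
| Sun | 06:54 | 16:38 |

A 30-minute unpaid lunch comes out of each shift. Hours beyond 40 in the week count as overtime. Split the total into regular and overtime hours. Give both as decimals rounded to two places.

Wed: 10:49–21:17 = 10 h 28 min; less 30 min break → 9 h 58 min
Thu: 09:10–20:18 = 11 h 8 min; less 30 min break → 10 h 38 min
Fri: 10:56–19:42 = 8 h 46 min; less 30 min break → 8 h 16 min
Sat: 08:41–16:16 = 7 h 35 min; less 30 min break → 7 h 5 min
Sun: 06:54–16:38 = 9 h 44 min; less 30 min break → 9 h 14 min
Total worked: 45 h 11 min = 45.18 h.
Threshold 40 h → overtime 5 h 11 min, regular 40 h 0 min.

Regular 40.00 hours, overtime 5.18 hours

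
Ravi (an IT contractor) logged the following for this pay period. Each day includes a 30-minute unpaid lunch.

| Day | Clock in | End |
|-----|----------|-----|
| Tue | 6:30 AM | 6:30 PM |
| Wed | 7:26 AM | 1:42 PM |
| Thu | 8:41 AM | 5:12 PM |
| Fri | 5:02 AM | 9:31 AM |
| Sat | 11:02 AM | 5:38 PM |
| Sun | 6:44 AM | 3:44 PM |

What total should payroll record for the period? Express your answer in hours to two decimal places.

43.87 hours

Tue: 6:30 AM–6:30 PM = 12 h 0 min; less 30 min break → 11 h 30 min
Wed: 7:26 AM–1:42 PM = 6 h 16 min; less 30 min break → 5 h 46 min
Thu: 8:41 AM–5:12 PM = 8 h 31 min; less 30 min break → 8 h 1 min
Fri: 5:02 AM–9:31 AM = 4 h 29 min; less 30 min break → 3 h 59 min
Sat: 11:02 AM–5:38 PM = 6 h 36 min; less 30 min break → 6 h 6 min
Sun: 6:44 AM–3:44 PM = 9 h 0 min; less 30 min break → 8 h 30 min
Total: 11 h 30 min + 5 h 46 min + 8 h 1 min + 3 h 59 min + 6 h 6 min + 8 h 30 min = 43 h 52 min.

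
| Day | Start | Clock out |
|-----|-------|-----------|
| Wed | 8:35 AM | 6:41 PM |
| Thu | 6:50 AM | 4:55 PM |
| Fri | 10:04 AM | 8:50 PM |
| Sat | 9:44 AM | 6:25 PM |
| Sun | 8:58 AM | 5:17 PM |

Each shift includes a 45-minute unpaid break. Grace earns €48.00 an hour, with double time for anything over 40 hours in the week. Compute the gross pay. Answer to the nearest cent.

€2323.20

Wed: 8:35 AM–6:41 PM = 10 h 6 min; less 45 min break → 9 h 21 min
Thu: 6:50 AM–4:55 PM = 10 h 5 min; less 45 min break → 9 h 20 min
Fri: 10:04 AM–8:50 PM = 10 h 46 min; less 45 min break → 10 h 1 min
Sat: 9:44 AM–6:25 PM = 8 h 41 min; less 45 min break → 7 h 56 min
Sun: 8:58 AM–5:17 PM = 8 h 19 min; less 45 min break → 7 h 34 min
Total worked: 44 h 12 min = 2652 min.
Regular 40 h 0 min = 2400 min at €48.00/h; overtime 4 h 12 min = 252 min at €96.00/h.
Pay = (2400 × €48.00 + 252 × €96.00) ÷ 60 = €2323.20.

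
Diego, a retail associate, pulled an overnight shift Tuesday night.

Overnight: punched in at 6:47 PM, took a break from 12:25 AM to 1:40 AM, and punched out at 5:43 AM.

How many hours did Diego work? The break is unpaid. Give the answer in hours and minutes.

Overnight: 6:47 PM → midnight = 5 h 13 min; midnight → 5:43 AM = 5 h 43 min; span 10 h 56 min; less 75 min break → 9 h 41 min

9 h 41 min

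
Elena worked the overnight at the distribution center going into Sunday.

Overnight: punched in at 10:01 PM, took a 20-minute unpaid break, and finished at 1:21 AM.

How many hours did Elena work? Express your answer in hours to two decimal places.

3.00 hours

Overnight: 10:01 PM → midnight = 1 h 59 min; midnight → 1:21 AM = 1 h 21 min; span 3 h 20 min; less 20 min break → 3 h 0 min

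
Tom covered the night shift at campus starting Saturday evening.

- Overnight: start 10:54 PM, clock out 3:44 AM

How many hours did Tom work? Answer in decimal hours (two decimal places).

Overnight: 10:54 PM → midnight = 1 h 6 min; midnight → 3:44 AM = 3 h 44 min; span 4 h 50 min

4.83 hours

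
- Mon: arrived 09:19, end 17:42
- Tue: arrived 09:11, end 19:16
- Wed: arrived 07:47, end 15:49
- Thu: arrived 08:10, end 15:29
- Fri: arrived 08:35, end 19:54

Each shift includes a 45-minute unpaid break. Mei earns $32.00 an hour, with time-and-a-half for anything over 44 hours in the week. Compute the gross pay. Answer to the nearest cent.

$1324.27

Mon: 09:19–17:42 = 8 h 23 min; less 45 min break → 7 h 38 min
Tue: 09:11–19:16 = 10 h 5 min; less 45 min break → 9 h 20 min
Wed: 07:47–15:49 = 8 h 2 min; less 45 min break → 7 h 17 min
Thu: 08:10–15:29 = 7 h 19 min; less 45 min break → 6 h 34 min
Fri: 08:35–19:54 = 11 h 19 min; less 45 min break → 10 h 34 min
Total worked: 41 h 23 min = 2483 min.
Regular 41 h 23 min = 2483 min at $32.00/h; overtime 0 h 0 min = 0 min at $48.00/h.
Pay = (2483 × $32.00 + 0 × $48.00) ÷ 60 = $1324.27.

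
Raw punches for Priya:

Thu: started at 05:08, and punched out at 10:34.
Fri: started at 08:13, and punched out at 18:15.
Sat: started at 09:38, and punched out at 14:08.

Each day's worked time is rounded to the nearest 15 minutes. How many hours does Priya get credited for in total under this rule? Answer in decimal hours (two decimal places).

20.00 hours

Thu: 05:08–10:34 = 5 h 26 min → rounds to 5 h 30 min
Fri: 08:13–18:15 = 10 h 2 min → rounds to 10 h 0 min
Sat: 09:38–14:08 = 4 h 30 min → rounds to 4 h 30 min
Total credited: 20 h 0 min.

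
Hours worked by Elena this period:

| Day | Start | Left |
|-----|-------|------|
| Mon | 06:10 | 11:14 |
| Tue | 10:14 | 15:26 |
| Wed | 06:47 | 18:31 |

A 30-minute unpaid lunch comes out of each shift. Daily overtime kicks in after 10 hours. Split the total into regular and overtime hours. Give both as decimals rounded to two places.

Regular 19.27 hours, overtime 1.23 hours

Mon: 06:10–11:14 = 5 h 4 min; less 30 min break → 4 h 34 min
Tue: 10:14–15:26 = 5 h 12 min; less 30 min break → 4 h 42 min
Wed: 06:47–18:31 = 11 h 44 min; less 30 min break → 11 h 14 min
Mon reg 4 h 34 min / OT 0 h 0 min; Tue reg 4 h 42 min / OT 0 h 0 min; Wed reg 10 h 0 min / OT 1 h 14 min.
Totals: regular 19 h 16 min, overtime 1 h 14 min.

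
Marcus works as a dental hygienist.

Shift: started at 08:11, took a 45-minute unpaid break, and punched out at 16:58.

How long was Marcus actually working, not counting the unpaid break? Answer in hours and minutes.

Shift: 08:11–16:58 = 8 h 47 min; less 45 min break → 8 h 2 min

8 h 2 min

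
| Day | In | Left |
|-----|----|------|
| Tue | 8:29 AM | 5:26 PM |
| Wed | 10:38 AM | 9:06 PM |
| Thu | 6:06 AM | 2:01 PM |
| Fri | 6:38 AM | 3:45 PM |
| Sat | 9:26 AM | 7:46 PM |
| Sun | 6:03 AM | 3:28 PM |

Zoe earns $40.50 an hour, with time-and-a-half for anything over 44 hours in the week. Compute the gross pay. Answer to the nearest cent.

$2523.15

Tue: 8:29 AM–5:26 PM = 8 h 57 min
Wed: 10:38 AM–9:06 PM = 10 h 28 min
Thu: 6:06 AM–2:01 PM = 7 h 55 min
Fri: 6:38 AM–3:45 PM = 9 h 7 min
Sat: 9:26 AM–7:46 PM = 10 h 20 min
Sun: 6:03 AM–3:28 PM = 9 h 25 min
Total worked: 56 h 12 min = 3372 min.
Regular 44 h 0 min = 2640 min at $40.50/h; overtime 12 h 12 min = 732 min at $60.75/h.
Pay = (2640 × $40.50 + 732 × $60.75) ÷ 60 = $2523.15.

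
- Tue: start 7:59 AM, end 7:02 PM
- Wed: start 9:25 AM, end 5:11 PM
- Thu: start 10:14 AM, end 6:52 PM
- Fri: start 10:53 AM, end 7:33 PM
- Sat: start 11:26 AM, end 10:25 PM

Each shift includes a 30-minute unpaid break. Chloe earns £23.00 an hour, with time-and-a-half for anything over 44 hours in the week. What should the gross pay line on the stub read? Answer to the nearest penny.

Tue: 7:59 AM–7:02 PM = 11 h 3 min; less 30 min break → 10 h 33 min
Wed: 9:25 AM–5:11 PM = 7 h 46 min; less 30 min break → 7 h 16 min
Thu: 10:14 AM–6:52 PM = 8 h 38 min; less 30 min break → 8 h 8 min
Fri: 10:53 AM–7:33 PM = 8 h 40 min; less 30 min break → 8 h 10 min
Sat: 11:26 AM–10:25 PM = 10 h 59 min; less 30 min break → 10 h 29 min
Total worked: 44 h 36 min = 2676 min.
Regular 44 h 0 min = 2640 min at £23.00/h; overtime 0 h 36 min = 36 min at £34.50/h.
Pay = (2640 × £23.00 + 36 × £34.50) ÷ 60 = £1032.70.

£1032.70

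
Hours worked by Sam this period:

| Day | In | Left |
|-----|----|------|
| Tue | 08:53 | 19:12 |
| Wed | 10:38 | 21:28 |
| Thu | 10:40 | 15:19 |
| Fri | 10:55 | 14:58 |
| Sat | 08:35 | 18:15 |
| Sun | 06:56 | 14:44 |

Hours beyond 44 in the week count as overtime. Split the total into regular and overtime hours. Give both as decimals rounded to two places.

Tue: 08:53–19:12 = 10 h 19 min
Wed: 10:38–21:28 = 10 h 50 min
Thu: 10:40–15:19 = 4 h 39 min
Fri: 10:55–14:58 = 4 h 3 min
Sat: 08:35–18:15 = 9 h 40 min
Sun: 06:56–14:44 = 7 h 48 min
Total worked: 47 h 19 min = 47.32 h.
Threshold 44 h → overtime 3 h 19 min, regular 44 h 0 min.

Regular 44.00 hours, overtime 3.32 hours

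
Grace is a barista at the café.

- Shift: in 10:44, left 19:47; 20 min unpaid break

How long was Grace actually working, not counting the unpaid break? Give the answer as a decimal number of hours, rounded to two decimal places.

8.72 hours

Shift: 10:44–19:47 = 9 h 3 min; less 20 min break → 8 h 43 min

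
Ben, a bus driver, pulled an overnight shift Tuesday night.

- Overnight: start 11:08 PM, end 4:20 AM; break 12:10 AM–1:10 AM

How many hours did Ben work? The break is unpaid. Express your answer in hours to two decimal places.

4.20 hours

Overnight: 11:08 PM → midnight = 0 h 52 min; midnight → 4:20 AM = 4 h 20 min; span 5 h 12 min; less 60 min break → 4 h 12 min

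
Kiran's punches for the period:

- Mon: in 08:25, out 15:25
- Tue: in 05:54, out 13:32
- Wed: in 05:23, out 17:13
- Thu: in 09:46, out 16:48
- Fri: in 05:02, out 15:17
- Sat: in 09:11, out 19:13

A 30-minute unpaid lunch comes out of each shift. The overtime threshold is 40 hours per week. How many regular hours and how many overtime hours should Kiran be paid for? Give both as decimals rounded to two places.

Regular 40.00 hours, overtime 10.78 hours

Mon: 08:25–15:25 = 7 h 0 min; less 30 min break → 6 h 30 min
Tue: 05:54–13:32 = 7 h 38 min; less 30 min break → 7 h 8 min
Wed: 05:23–17:13 = 11 h 50 min; less 30 min break → 11 h 20 min
Thu: 09:46–16:48 = 7 h 2 min; less 30 min break → 6 h 32 min
Fri: 05:02–15:17 = 10 h 15 min; less 30 min break → 9 h 45 min
Sat: 09:11–19:13 = 10 h 2 min; less 30 min break → 9 h 32 min
Total worked: 50 h 47 min = 50.78 h.
Threshold 40 h → overtime 10 h 47 min, regular 40 h 0 min.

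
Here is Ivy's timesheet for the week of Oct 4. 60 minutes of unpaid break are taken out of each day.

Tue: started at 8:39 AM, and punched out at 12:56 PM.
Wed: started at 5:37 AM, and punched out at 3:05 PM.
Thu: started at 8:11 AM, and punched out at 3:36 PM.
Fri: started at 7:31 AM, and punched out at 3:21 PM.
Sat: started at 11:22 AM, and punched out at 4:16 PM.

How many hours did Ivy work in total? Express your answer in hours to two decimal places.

28.90 hours

Tue: 8:39 AM–12:56 PM = 4 h 17 min; less 60 min break → 3 h 17 min
Wed: 5:37 AM–3:05 PM = 9 h 28 min; less 60 min break → 8 h 28 min
Thu: 8:11 AM–3:36 PM = 7 h 25 min; less 60 min break → 6 h 25 min
Fri: 7:31 AM–3:21 PM = 7 h 50 min; less 60 min break → 6 h 50 min
Sat: 11:22 AM–4:16 PM = 4 h 54 min; less 60 min break → 3 h 54 min
Total: 3 h 17 min + 8 h 28 min + 6 h 25 min + 6 h 50 min + 3 h 54 min = 28 h 54 min.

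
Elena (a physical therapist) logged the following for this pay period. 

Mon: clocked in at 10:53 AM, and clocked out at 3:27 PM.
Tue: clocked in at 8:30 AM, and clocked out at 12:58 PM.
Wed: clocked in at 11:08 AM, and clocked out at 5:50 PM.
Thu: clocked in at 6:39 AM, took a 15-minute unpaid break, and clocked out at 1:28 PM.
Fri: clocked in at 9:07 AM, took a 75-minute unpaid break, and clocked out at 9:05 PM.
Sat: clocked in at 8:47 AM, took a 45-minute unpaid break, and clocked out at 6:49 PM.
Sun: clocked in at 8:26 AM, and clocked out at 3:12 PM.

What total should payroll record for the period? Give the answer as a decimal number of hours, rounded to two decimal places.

49.07 hours

Mon: 10:53 AM–3:27 PM = 4 h 34 min
Tue: 8:30 AM–12:58 PM = 4 h 28 min
Wed: 11:08 AM–5:50 PM = 6 h 42 min
Thu: 6:39 AM–1:28 PM = 6 h 49 min; less 15 min break → 6 h 34 min
Fri: 9:07 AM–9:05 PM = 11 h 58 min; less 75 min break → 10 h 43 min
Sat: 8:47 AM–6:49 PM = 10 h 2 min; less 45 min break → 9 h 17 min
Sun: 8:26 AM–3:12 PM = 6 h 46 min
Total: 4 h 34 min + 4 h 28 min + 6 h 42 min + 6 h 34 min + 10 h 43 min + 9 h 17 min + 6 h 46 min = 49 h 4 min.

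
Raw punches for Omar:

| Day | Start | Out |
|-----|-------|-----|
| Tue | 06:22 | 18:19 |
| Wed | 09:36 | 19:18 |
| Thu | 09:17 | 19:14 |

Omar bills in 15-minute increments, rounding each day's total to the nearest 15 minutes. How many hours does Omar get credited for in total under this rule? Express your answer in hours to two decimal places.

31.75 hours

Tue: 06:22–18:19 = 11 h 57 min → rounds to 12 h 0 min
Wed: 09:36–19:18 = 9 h 42 min → rounds to 9 h 45 min
Thu: 09:17–19:14 = 9 h 57 min → rounds to 10 h 0 min
Total credited: 31 h 45 min.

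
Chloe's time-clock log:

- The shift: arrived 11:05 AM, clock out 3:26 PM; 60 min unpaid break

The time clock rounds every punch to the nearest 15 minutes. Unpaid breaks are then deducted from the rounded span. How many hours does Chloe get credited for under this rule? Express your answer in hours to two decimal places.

The shift: in 11:05 AM→11:00 AM, out 3:26 PM→3:30 PM; 4 h 30 min − 60 min = 3 h 30 min

3.50 hours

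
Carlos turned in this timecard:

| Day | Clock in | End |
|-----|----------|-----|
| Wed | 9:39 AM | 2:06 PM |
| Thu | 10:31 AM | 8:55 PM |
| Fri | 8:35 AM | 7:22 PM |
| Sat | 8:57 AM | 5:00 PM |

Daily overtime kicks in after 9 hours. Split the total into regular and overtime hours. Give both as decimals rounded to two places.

Regular 30.50 hours, overtime 3.18 hours

Wed: 9:39 AM–2:06 PM = 4 h 27 min
Thu: 10:31 AM–8:55 PM = 10 h 24 min
Fri: 8:35 AM–7:22 PM = 10 h 47 min
Sat: 8:57 AM–5:00 PM = 8 h 3 min
Wed reg 4 h 27 min / OT 0 h 0 min; Thu reg 9 h 0 min / OT 1 h 24 min; Fri reg 9 h 0 min / OT 1 h 47 min; Sat reg 8 h 3 min / OT 0 h 0 min.
Totals: regular 30 h 30 min, overtime 3 h 11 min.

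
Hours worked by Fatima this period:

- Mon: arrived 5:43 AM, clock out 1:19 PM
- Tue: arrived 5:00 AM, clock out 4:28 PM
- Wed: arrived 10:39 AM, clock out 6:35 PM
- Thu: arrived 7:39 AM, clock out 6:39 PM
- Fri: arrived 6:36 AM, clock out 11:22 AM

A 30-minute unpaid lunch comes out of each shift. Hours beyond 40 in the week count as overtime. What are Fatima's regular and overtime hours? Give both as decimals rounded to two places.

Regular 40.00 hours, overtime 0.27 hours

Mon: 5:43 AM–1:19 PM = 7 h 36 min; less 30 min break → 7 h 6 min
Tue: 5:00 AM–4:28 PM = 11 h 28 min; less 30 min break → 10 h 58 min
Wed: 10:39 AM–6:35 PM = 7 h 56 min; less 30 min break → 7 h 26 min
Thu: 7:39 AM–6:39 PM = 11 h 0 min; less 30 min break → 10 h 30 min
Fri: 6:36 AM–11:22 AM = 4 h 46 min; less 30 min break → 4 h 16 min
Total worked: 40 h 16 min = 40.27 h.
Threshold 40 h → overtime 0 h 16 min, regular 40 h 0 min.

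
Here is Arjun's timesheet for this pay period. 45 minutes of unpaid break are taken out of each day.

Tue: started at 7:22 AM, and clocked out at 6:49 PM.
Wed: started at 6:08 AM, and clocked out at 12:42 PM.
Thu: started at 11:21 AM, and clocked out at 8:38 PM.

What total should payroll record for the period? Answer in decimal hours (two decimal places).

Tue: 7:22 AM–6:49 PM = 11 h 27 min; less 45 min break → 10 h 42 min
Wed: 6:08 AM–12:42 PM = 6 h 34 min; less 45 min break → 5 h 49 min
Thu: 11:21 AM–8:38 PM = 9 h 17 min; less 45 min break → 8 h 32 min
Total: 10 h 42 min + 5 h 49 min + 8 h 32 min = 25 h 3 min.

25.05 hours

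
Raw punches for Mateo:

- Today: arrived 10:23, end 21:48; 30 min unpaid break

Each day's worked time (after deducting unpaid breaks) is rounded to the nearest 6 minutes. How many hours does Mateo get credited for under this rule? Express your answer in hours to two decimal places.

10.90 hours

Today: 10:23–21:48 = 11 h 25 min − 30 min = 10 h 55 min → rounds to 10 h 54 min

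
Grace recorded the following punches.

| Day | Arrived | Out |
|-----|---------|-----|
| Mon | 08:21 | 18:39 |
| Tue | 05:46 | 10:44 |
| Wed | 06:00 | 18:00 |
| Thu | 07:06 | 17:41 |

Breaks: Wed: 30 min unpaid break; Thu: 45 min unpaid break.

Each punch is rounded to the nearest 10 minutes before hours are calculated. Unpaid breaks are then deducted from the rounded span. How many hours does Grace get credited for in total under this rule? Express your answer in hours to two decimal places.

Mon: in 08:21→08:20, out 18:39→18:40; 10 h 20 min
Tue: in 05:46→05:50, out 10:44→10:40; 4 h 50 min
Wed: in 06:00→06:00, out 18:00→18:00; 12 h 0 min − 30 min = 11 h 30 min
Thu: in 07:06→07:10, out 17:41→17:40; 10 h 30 min − 45 min = 9 h 45 min
Total credited: 36 h 25 min.

36.42 hours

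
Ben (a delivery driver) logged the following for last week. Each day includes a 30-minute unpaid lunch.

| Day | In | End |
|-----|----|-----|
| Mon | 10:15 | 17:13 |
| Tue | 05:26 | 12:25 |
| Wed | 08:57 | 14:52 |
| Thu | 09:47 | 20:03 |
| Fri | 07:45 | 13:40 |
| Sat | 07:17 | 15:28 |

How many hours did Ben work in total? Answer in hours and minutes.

Mon: 10:15–17:13 = 6 h 58 min; less 30 min break → 6 h 28 min
Tue: 05:26–12:25 = 6 h 59 min; less 30 min break → 6 h 29 min
Wed: 08:57–14:52 = 5 h 55 min; less 30 min break → 5 h 25 min
Thu: 09:47–20:03 = 10 h 16 min; less 30 min break → 9 h 46 min
Fri: 07:45–13:40 = 5 h 55 min; less 30 min break → 5 h 25 min
Sat: 07:17–15:28 = 8 h 11 min; less 30 min break → 7 h 41 min
Total: 6 h 28 min + 6 h 29 min + 5 h 25 min + 9 h 46 min + 5 h 25 min + 7 h 41 min = 41 h 14 min.

41 h 14 min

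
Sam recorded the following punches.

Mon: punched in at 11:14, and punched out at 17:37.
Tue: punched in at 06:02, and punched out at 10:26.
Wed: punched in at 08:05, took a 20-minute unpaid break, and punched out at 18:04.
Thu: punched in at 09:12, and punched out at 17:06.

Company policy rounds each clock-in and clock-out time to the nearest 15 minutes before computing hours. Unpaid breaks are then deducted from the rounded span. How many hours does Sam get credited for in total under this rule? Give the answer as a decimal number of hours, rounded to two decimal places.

Mon: in 11:14→11:15, out 17:37→17:30; 6 h 15 min
Tue: in 06:02→06:00, out 10:26→10:30; 4 h 30 min
Wed: in 08:05→08:00, out 18:04→18:00; 10 h 0 min − 20 min = 9 h 40 min
Thu: in 09:12→09:15, out 17:06→17:00; 7 h 45 min
Total credited: 28 h 10 min.

28.17 hours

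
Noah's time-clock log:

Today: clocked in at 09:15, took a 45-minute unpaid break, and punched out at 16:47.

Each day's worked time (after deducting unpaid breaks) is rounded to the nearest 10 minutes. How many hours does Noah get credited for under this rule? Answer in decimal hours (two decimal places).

6.83 hours

Today: 09:15–16:47 = 7 h 32 min − 45 min = 6 h 47 min → rounds to 6 h 50 min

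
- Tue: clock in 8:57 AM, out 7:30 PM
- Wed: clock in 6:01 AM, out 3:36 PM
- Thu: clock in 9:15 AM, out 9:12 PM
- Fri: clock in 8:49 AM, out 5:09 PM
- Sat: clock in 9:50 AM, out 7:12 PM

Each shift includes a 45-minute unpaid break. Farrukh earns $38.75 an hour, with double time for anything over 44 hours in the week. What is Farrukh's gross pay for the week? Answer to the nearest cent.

$1862.58

Tue: 8:57 AM–7:30 PM = 10 h 33 min; less 45 min break → 9 h 48 min
Wed: 6:01 AM–3:36 PM = 9 h 35 min; less 45 min break → 8 h 50 min
Thu: 9:15 AM–9:12 PM = 11 h 57 min; less 45 min break → 11 h 12 min
Fri: 8:49 AM–5:09 PM = 8 h 20 min; less 45 min break → 7 h 35 min
Sat: 9:50 AM–7:12 PM = 9 h 22 min; less 45 min break → 8 h 37 min
Total worked: 46 h 2 min = 2762 min.
Regular 44 h 0 min = 2640 min at $38.75/h; overtime 2 h 2 min = 122 min at $77.50/h.
Pay = (2640 × $38.75 + 122 × $77.50) ÷ 60 = $1862.58.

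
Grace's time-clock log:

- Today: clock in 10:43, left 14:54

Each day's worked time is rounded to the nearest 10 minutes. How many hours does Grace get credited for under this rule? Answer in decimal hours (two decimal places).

Today: 10:43–14:54 = 4 h 11 min → rounds to 4 h 10 min

4.17 hours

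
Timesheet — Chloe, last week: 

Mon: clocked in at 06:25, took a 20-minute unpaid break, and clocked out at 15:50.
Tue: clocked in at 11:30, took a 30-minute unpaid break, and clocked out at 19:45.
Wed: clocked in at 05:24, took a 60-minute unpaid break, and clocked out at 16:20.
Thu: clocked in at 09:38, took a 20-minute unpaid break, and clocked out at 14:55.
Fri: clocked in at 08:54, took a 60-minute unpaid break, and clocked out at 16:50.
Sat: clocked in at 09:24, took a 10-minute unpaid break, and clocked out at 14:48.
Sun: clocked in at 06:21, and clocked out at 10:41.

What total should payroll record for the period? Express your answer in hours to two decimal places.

Mon: 06:25–15:50 = 9 h 25 min; less 20 min break → 9 h 5 min
Tue: 11:30–19:45 = 8 h 15 min; less 30 min break → 7 h 45 min
Wed: 05:24–16:20 = 10 h 56 min; less 60 min break → 9 h 56 min
Thu: 09:38–14:55 = 5 h 17 min; less 20 min break → 4 h 57 min
Fri: 08:54–16:50 = 7 h 56 min; less 60 min break → 6 h 56 min
Sat: 09:24–14:48 = 5 h 24 min; less 10 min break → 5 h 14 min
Sun: 06:21–10:41 = 4 h 20 min
Total: 9 h 5 min + 7 h 45 min + 9 h 56 min + 4 h 57 min + 6 h 56 min + 5 h 14 min + 4 h 20 min = 48 h 13 min.

48.22 hours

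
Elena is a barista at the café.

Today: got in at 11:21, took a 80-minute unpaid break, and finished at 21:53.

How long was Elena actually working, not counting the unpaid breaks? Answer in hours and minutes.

9 h 12 min

Today: 11:21–21:53 = 10 h 32 min; less 80 min break → 9 h 12 min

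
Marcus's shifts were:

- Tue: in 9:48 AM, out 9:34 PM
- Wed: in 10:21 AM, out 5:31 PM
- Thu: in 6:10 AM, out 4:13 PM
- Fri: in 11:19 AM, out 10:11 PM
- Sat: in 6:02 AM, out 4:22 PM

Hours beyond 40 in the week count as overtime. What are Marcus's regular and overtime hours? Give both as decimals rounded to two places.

Tue: 9:48 AM–9:34 PM = 11 h 46 min
Wed: 10:21 AM–5:31 PM = 7 h 10 min
Thu: 6:10 AM–4:13 PM = 10 h 3 min
Fri: 11:19 AM–10:11 PM = 10 h 52 min
Sat: 6:02 AM–4:22 PM = 10 h 20 min
Total worked: 50 h 11 min = 50.18 h.
Threshold 40 h → overtime 10 h 11 min, regular 40 h 0 min.

Regular 40.00 hours, overtime 10.18 hours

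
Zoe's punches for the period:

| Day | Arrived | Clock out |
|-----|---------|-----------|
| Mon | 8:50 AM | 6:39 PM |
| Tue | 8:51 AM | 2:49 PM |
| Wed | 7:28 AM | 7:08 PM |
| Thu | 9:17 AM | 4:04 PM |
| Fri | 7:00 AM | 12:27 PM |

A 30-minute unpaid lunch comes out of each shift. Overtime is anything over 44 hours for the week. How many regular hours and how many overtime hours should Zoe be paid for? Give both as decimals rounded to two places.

Regular 37.18 hours, overtime 0.00 hours

Mon: 8:50 AM–6:39 PM = 9 h 49 min; less 30 min break → 9 h 19 min
Tue: 8:51 AM–2:49 PM = 5 h 58 min; less 30 min break → 5 h 28 min
Wed: 7:28 AM–7:08 PM = 11 h 40 min; less 30 min break → 11 h 10 min
Thu: 9:17 AM–4:04 PM = 6 h 47 min; less 30 min break → 6 h 17 min
Fri: 7:00 AM–12:27 PM = 5 h 27 min; less 30 min break → 4 h 57 min
Total worked: 37 h 11 min = 37.18 h.
Threshold 44 h → overtime 0 h 0 min, regular 37 h 11 min.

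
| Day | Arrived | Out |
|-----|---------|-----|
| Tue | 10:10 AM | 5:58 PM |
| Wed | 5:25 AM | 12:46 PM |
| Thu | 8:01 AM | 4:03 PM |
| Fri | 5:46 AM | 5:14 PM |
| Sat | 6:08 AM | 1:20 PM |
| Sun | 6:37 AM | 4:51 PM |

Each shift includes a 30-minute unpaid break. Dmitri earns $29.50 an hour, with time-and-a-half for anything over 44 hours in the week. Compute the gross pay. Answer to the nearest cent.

$1522.94

Tue: 10:10 AM–5:58 PM = 7 h 48 min; less 30 min break → 7 h 18 min
Wed: 5:25 AM–12:46 PM = 7 h 21 min; less 30 min break → 6 h 51 min
Thu: 8:01 AM–4:03 PM = 8 h 2 min; less 30 min break → 7 h 32 min
Fri: 5:46 AM–5:14 PM = 11 h 28 min; less 30 min break → 10 h 58 min
Sat: 6:08 AM–1:20 PM = 7 h 12 min; less 30 min break → 6 h 42 min
Sun: 6:37 AM–4:51 PM = 10 h 14 min; less 30 min break → 9 h 44 min
Total worked: 49 h 5 min = 2945 min.
Regular 44 h 0 min = 2640 min at $29.50/h; overtime 5 h 5 min = 305 min at $44.25/h.
Pay = (2640 × $29.50 + 305 × $44.25) ÷ 60 = $1522.94.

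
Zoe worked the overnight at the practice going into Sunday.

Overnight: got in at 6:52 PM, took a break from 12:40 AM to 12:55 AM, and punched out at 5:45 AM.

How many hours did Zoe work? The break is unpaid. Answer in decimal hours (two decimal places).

10.63 hours

Overnight: 6:52 PM → midnight = 5 h 8 min; midnight → 5:45 AM = 5 h 45 min; span 10 h 53 min; less 15 min break → 10 h 38 min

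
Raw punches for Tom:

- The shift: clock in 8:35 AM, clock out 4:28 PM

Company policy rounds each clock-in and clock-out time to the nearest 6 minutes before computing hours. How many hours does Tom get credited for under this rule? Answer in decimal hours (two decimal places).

7.90 hours

The shift: in 8:35 AM→8:36 AM, out 4:28 PM→4:30 PM; 7 h 54 min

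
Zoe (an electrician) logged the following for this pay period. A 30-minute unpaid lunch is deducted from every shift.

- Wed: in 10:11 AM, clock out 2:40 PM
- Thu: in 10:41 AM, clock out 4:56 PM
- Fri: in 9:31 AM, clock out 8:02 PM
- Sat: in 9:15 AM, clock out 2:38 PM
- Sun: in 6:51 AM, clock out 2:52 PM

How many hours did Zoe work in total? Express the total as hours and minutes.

Wed: 10:11 AM–2:40 PM = 4 h 29 min; less 30 min break → 3 h 59 min
Thu: 10:41 AM–4:56 PM = 6 h 15 min; less 30 min break → 5 h 45 min
Fri: 9:31 AM–8:02 PM = 10 h 31 min; less 30 min break → 10 h 1 min
Sat: 9:15 AM–2:38 PM = 5 h 23 min; less 30 min break → 4 h 53 min
Sun: 6:51 AM–2:52 PM = 8 h 1 min; less 30 min break → 7 h 31 min
Total: 3 h 59 min + 5 h 45 min + 10 h 1 min + 4 h 53 min + 7 h 31 min = 32 h 9 min.

32 h 9 min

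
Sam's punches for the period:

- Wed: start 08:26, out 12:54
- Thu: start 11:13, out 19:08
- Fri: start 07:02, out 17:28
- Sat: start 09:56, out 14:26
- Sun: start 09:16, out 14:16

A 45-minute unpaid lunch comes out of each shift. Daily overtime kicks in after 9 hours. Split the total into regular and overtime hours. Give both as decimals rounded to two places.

Regular 27.88 hours, overtime 0.68 hours

Wed: 08:26–12:54 = 4 h 28 min; less 45 min break → 3 h 43 min
Thu: 11:13–19:08 = 7 h 55 min; less 45 min break → 7 h 10 min
Fri: 07:02–17:28 = 10 h 26 min; less 45 min break → 9 h 41 min
Sat: 09:56–14:26 = 4 h 30 min; less 45 min break → 3 h 45 min
Sun: 09:16–14:16 = 5 h 0 min; less 45 min break → 4 h 15 min
Wed reg 3 h 43 min / OT 0 h 0 min; Thu reg 7 h 10 min / OT 0 h 0 min; Fri reg 9 h 0 min / OT 0 h 41 min; Sat reg 3 h 45 min / OT 0 h 0 min; Sun reg 4 h 15 min / OT 0 h 0 min.
Totals: regular 27 h 53 min, overtime 0 h 41 min.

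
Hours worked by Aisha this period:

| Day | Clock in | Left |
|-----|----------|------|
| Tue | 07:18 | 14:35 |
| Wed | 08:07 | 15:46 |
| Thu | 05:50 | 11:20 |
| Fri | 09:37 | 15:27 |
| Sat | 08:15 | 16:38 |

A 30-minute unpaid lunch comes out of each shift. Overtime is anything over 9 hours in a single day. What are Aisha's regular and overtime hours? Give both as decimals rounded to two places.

Tue: 07:18–14:35 = 7 h 17 min; less 30 min break → 6 h 47 min
Wed: 08:07–15:46 = 7 h 39 min; less 30 min break → 7 h 9 min
Thu: 05:50–11:20 = 5 h 30 min; less 30 min break → 5 h 0 min
Fri: 09:37–15:27 = 5 h 50 min; less 30 min break → 5 h 20 min
Sat: 08:15–16:38 = 8 h 23 min; less 30 min break → 7 h 53 min
Tue reg 6 h 47 min / OT 0 h 0 min; Wed reg 7 h 9 min / OT 0 h 0 min; Thu reg 5 h 0 min / OT 0 h 0 min; Fri reg 5 h 20 min / OT 0 h 0 min; Sat reg 7 h 53 min / OT 0 h 0 min.
Totals: regular 32 h 9 min, overtime 0 h 0 min.

Regular 32.15 hours, overtime 0.00 hours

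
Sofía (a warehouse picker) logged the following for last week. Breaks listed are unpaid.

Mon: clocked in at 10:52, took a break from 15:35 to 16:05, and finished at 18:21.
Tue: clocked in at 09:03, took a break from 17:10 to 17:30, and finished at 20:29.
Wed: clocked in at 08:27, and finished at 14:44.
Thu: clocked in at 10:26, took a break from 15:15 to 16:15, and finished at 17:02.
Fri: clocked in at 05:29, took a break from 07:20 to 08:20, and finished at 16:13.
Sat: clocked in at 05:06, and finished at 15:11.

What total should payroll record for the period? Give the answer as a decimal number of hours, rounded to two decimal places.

Mon: 10:52–18:21 = 7 h 29 min; less 30 min break → 6 h 59 min
Tue: 09:03–20:29 = 11 h 26 min; less 20 min break → 11 h 6 min
Wed: 08:27–14:44 = 6 h 17 min
Thu: 10:26–17:02 = 6 h 36 min; less 60 min break → 5 h 36 min
Fri: 05:29–16:13 = 10 h 44 min; less 60 min break → 9 h 44 min
Sat: 05:06–15:11 = 10 h 5 min
Total: 6 h 59 min + 11 h 6 min + 6 h 17 min + 5 h 36 min + 9 h 44 min + 10 h 5 min = 49 h 47 min.

49.78 hours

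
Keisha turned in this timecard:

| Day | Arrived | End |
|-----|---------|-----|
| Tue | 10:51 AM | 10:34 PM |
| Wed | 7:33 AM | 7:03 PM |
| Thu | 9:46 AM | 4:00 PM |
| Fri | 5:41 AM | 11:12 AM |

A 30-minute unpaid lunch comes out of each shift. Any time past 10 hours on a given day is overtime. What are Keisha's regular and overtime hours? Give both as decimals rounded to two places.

Tue: 10:51 AM–10:34 PM = 11 h 43 min; less 30 min break → 11 h 13 min
Wed: 7:33 AM–7:03 PM = 11 h 30 min; less 30 min break → 11 h 0 min
Thu: 9:46 AM–4:00 PM = 6 h 14 min; less 30 min break → 5 h 44 min
Fri: 5:41 AM–11:12 AM = 5 h 31 min; less 30 min break → 5 h 1 min
Tue reg 10 h 0 min / OT 1 h 13 min; Wed reg 10 h 0 min / OT 1 h 0 min; Thu reg 5 h 44 min / OT 0 h 0 min; Fri reg 5 h 1 min / OT 0 h 0 min.
Totals: regular 30 h 45 min, overtime 2 h 13 min.

Regular 30.75 hours, overtime 2.22 hours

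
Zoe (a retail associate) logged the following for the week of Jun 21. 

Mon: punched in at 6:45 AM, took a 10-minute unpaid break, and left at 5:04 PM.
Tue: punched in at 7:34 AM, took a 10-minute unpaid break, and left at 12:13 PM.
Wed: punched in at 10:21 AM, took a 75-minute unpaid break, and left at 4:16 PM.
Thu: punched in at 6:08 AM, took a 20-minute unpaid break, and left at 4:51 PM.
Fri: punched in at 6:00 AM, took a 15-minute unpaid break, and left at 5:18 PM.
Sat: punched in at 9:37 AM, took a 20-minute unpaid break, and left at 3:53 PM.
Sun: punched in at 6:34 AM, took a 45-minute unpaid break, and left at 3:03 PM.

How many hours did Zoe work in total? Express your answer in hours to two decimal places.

Mon: 6:45 AM–5:04 PM = 10 h 19 min; less 10 min break → 10 h 9 min
Tue: 7:34 AM–12:13 PM = 4 h 39 min; less 10 min break → 4 h 29 min
Wed: 10:21 AM–4:16 PM = 5 h 55 min; less 75 min break → 4 h 40 min
Thu: 6:08 AM–4:51 PM = 10 h 43 min; less 20 min break → 10 h 23 min
Fri: 6:00 AM–5:18 PM = 11 h 18 min; less 15 min break → 11 h 3 min
Sat: 9:37 AM–3:53 PM = 6 h 16 min; less 20 min break → 5 h 56 min
Sun: 6:34 AM–3:03 PM = 8 h 29 min; less 45 min break → 7 h 44 min
Total: 10 h 9 min + 4 h 29 min + 4 h 40 min + 10 h 23 min + 11 h 3 min + 5 h 56 min + 7 h 44 min = 54 h 24 min.

54.40 hours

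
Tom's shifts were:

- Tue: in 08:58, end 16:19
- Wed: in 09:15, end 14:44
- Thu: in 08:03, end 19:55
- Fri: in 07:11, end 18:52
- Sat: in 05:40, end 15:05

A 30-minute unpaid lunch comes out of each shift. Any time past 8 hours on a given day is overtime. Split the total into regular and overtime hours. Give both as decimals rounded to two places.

Tue: 08:58–16:19 = 7 h 21 min; less 30 min break → 6 h 51 min
Wed: 09:15–14:44 = 5 h 29 min; less 30 min break → 4 h 59 min
Thu: 08:03–19:55 = 11 h 52 min; less 30 min break → 11 h 22 min
Fri: 07:11–18:52 = 11 h 41 min; less 30 min break → 11 h 11 min
Sat: 05:40–15:05 = 9 h 25 min; less 30 min break → 8 h 55 min
Tue reg 6 h 51 min / OT 0 h 0 min; Wed reg 4 h 59 min / OT 0 h 0 min; Thu reg 8 h 0 min / OT 3 h 22 min; Fri reg 8 h 0 min / OT 3 h 11 min; Sat reg 8 h 0 min / OT 0 h 55 min.
Totals: regular 35 h 50 min, overtime 7 h 28 min.

Regular 35.83 hours, overtime 7.47 hours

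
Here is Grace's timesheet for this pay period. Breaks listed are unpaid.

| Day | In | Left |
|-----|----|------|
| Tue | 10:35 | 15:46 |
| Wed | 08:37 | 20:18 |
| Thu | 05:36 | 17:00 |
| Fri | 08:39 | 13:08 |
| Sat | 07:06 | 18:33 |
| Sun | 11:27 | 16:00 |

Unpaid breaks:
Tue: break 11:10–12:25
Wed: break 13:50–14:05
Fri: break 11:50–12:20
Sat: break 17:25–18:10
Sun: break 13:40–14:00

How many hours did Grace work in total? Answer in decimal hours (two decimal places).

45.67 hours

Tue: 10:35–15:46 = 5 h 11 min; less 75 min break → 3 h 56 min
Wed: 08:37–20:18 = 11 h 41 min; less 15 min break → 11 h 26 min
Thu: 05:36–17:00 = 11 h 24 min
Fri: 08:39–13:08 = 4 h 29 min; less 30 min break → 3 h 59 min
Sat: 07:06–18:33 = 11 h 27 min; less 45 min break → 10 h 42 min
Sun: 11:27–16:00 = 4 h 33 min; less 20 min break → 4 h 13 min
Total: 3 h 56 min + 11 h 26 min + 11 h 24 min + 3 h 59 min + 10 h 42 min + 4 h 13 min = 45 h 40 min.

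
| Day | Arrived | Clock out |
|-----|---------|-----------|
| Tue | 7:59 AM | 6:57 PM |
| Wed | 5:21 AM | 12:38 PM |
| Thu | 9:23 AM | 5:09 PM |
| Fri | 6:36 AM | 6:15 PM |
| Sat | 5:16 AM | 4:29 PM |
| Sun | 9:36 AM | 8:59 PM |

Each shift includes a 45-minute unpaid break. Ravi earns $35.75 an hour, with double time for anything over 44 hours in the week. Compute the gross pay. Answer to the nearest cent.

Tue: 7:59 AM–6:57 PM = 10 h 58 min; less 45 min break → 10 h 13 min
Wed: 5:21 AM–12:38 PM = 7 h 17 min; less 45 min break → 6 h 32 min
Thu: 9:23 AM–5:09 PM = 7 h 46 min; less 45 min break → 7 h 1 min
Fri: 6:36 AM–6:15 PM = 11 h 39 min; less 45 min break → 10 h 54 min
Sat: 5:16 AM–4:29 PM = 11 h 13 min; less 45 min break → 10 h 28 min
Sun: 9:36 AM–8:59 PM = 11 h 23 min; less 45 min break → 10 h 38 min
Total worked: 55 h 46 min = 3346 min.
Regular 44 h 0 min = 2640 min at $35.75/h; overtime 11 h 46 min = 706 min at $71.50/h.
Pay = (2640 × $35.75 + 706 × $71.50) ÷ 60 = $2414.32.

$2414.32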